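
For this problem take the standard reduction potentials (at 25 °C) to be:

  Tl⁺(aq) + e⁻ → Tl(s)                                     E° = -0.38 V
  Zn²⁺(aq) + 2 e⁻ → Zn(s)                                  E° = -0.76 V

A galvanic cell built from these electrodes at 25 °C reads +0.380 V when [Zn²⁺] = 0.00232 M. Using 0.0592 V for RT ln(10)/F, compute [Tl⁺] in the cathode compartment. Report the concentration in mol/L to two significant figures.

0.048 M

Tl⁺/Tl is the cathode, Zn²⁺/Zn the anode: E°cell = +0.38 V, n = 2.
Overall reaction: 2 Tl⁺(aq) + Zn(s) → 2 Tl(s) + Zn²⁺(aq); Q = [Zn²⁺]^1/[Tl⁺]^2.
From E = E° − (0.0592/n) log Q: log Q = (E° − E)·n/0.0592 = (+0.38 − (+0.380))·2/0.0592 = 0.0000.
So 2·log[Tl⁺] = 1·log(0.00232) − log Q = -2.6345 − (0.0000) = -2.6345; log[Tl⁺] = -2.6345 / 2 = -1.3173; [Tl⁺] = 10^(-1.3173) ≈ 0.048 M.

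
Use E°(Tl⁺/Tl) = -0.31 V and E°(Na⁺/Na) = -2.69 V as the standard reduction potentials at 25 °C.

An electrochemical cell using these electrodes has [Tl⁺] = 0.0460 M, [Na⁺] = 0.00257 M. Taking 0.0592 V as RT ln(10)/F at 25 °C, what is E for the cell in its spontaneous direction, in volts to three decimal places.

Tl⁺/Tl is the cathode (higher E°), Na⁺/Na the anode: E°cell = -0.31 − (-2.69) = +2.38 V, n = 1.
Overall: Tl⁺(aq) + Na(s) → Tl(s) + Na⁺(aq)
Q = [Na⁺] / ([Tl⁺]); log Q = -1.253.
E = E° − (0.0592/n) log Q = +2.38 − (0.0592/1)(-1.253) = +2.454 V.

+2.454 V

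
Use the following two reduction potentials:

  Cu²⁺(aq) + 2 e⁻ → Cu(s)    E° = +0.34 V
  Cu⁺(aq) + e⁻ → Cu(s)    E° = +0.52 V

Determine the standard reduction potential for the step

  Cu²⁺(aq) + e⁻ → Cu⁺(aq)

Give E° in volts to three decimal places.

Sequential free energies add, so n₃E°₃ = n₁E°₁ + n₂E°₂.
With n₃ = 2, and the known step contributing 1×(+0.52) V, the unknown satisfies 1·E° = 2×(+0.34) − 1×(+0.52) = +0.160.
E° = +0.160 / 1 = +0.160 V.

+0.160 V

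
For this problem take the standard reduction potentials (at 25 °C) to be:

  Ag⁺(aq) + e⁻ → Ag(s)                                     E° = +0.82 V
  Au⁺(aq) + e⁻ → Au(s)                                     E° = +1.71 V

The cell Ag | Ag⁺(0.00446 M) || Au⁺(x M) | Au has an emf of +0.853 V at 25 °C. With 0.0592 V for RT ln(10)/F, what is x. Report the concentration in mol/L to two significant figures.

Au⁺/Au is the cathode, Ag⁺/Ag the anode: E°cell = +0.89 V, n = 1.
Overall reaction: Au⁺(aq) + Ag(s) → Au(s) + Ag⁺(aq); Q = [Ag⁺]^1/[Au⁺]^1.
From E = E° − (0.0592/n) log Q: log Q = (E° − E)·n/0.0592 = (+0.89 − (+0.853))·1/0.0592 = 0.6250.
So 1·log[Au⁺] = 1·log(0.00446) − log Q = -2.3507 − (0.6250) = -2.9757; [Au⁺] = 10^(-2.9757) ≈ 0.0011 M.

0.0011 M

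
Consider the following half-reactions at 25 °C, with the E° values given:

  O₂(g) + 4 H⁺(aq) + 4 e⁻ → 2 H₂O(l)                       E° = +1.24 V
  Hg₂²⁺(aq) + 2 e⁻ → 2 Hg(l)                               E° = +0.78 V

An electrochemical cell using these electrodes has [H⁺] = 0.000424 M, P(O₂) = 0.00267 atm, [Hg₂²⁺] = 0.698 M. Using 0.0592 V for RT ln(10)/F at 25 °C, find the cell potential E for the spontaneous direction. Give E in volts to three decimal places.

O₂/H₂O is the cathode (higher E°), Hg₂²⁺/Hg the anode: E°cell = +1.24 − (+0.78) = +0.46 V, n = 4.
Overall: O₂(g) + 4 H⁺(aq) + 4 Hg(l) → 2 H₂O(l) + 2 Hg₂²⁺(aq)
Q = [Hg₂²⁺]^2 / (P(O₂)·[H⁺]^4); log Q = 15.752.
E = E° − (0.0592/n) log Q = +0.46 − (0.0592/4)(15.752) = +0.227 V.

+0.227 V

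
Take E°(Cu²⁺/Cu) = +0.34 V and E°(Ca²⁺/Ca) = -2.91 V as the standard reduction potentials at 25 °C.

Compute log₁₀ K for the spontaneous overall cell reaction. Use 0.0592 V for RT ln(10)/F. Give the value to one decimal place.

109.8

Cathode: Cu²⁺/Cu; anode: Ca²⁺/Ca. E°cell = +3.25 V, n = 2.
log K = nE°cell / 0.0592 = (2)(+3.25) / 0.0592 = 109.8.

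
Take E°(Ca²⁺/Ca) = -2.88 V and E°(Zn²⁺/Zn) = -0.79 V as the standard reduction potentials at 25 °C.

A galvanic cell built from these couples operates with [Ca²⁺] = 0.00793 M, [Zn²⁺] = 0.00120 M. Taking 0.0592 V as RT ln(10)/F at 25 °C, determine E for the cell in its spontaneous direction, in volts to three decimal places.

Zn²⁺/Zn is the cathode (higher E°), Ca²⁺/Ca the anode: E°cell = -0.79 − (-2.88) = +2.09 V, n = 2.
Overall: Zn²⁺(aq) + Ca(s) → Zn(s) + Ca²⁺(aq)
Q = [Ca²⁺] / ([Zn²⁺]); log Q = 0.820.
E = E° − (0.0592/n) log Q = +2.09 − (0.0592/2)(0.820) = +2.066 V.

+2.066 V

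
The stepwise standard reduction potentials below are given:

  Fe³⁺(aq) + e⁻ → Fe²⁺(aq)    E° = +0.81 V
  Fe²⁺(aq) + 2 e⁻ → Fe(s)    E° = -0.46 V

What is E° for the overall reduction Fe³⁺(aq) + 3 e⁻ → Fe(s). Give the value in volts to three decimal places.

-0.037 V

Since ΔG° = −nFE° is additive over sequential reductions, n₃E°₃ = n₁E°₁ + n₂E°₂.
E°₃ = (1×+0.81 + 2×-0.46) / 3 = (-0.110) / 3 = -0.037 V.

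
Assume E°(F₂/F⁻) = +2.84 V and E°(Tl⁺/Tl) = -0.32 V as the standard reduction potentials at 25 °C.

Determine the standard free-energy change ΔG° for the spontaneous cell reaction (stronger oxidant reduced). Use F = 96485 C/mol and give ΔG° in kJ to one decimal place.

F₂/F⁻ (E° = +2.84 V) is the cathode; Tl⁺/Tl (E° = -0.32 V) is the anode, so E°cell = +3.16 V.
Balancing electrons gives n = 2 (lcm of 2 and 1).
ΔG° = −nFE° = −(2)(96485)(+3.16) = -609,785 J = -609.8 kJ.

-609.8 kJ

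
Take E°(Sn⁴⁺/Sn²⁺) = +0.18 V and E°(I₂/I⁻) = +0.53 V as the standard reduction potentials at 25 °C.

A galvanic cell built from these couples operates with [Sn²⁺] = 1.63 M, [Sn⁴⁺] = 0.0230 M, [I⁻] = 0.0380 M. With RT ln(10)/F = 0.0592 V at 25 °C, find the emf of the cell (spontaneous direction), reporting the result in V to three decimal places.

+0.489 V

I₂/I⁻ is the cathode (higher E°), Sn⁴⁺/Sn²⁺ the anode: E°cell = +0.53 − (+0.18) = +0.35 V, n = 2.
Overall: I₂(s) + Sn²⁺(aq) → 2 I⁻(aq) + Sn⁴⁺(aq)
Q = [I⁻]^2·[Sn⁴⁺] / ([Sn²⁺]); log Q = -4.691.
E = E° − (0.0592/n) log Q = +0.35 − (0.0592/2)(-4.691) = +0.489 V.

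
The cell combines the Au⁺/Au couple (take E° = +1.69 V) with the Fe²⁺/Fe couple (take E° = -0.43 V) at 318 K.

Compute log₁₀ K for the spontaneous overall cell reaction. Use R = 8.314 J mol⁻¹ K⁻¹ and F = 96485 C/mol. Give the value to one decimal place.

Cathode: Au⁺/Au; anode: Fe²⁺/Fe. E°cell = (+1.69) − (-0.43) = +2.12 V, with n = 2.
ΔG° = −nFE° = −RT ln K, so ln K = nFE°/(RT) = (2)(96485)(+2.12) / ((8.314)(318)) = 154.735.
log₁₀ K = 154.735 / ln 10 = 67.2.

67.2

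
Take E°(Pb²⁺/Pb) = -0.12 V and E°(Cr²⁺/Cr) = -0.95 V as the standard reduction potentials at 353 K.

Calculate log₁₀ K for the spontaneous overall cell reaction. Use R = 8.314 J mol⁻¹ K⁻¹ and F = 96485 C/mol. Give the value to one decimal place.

23.7

Cathode: Pb²⁺/Pb; anode: Cr²⁺/Cr. E°cell = (-0.12) − (-0.95) = +0.83 V, with n = 2.
ΔG° = −nFE° = −RT ln K, so ln K = nFE°/(RT) = (2)(96485)(+0.83) / ((8.314)(353)) = 54.574.
log₁₀ K = 54.574 / ln 10 = 23.7.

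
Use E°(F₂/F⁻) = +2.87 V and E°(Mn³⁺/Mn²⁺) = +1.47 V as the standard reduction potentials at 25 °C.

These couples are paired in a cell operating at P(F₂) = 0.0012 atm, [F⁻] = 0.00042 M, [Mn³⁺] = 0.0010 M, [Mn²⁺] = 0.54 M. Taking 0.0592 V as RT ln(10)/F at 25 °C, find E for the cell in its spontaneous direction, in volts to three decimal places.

F₂/F⁻ is the cathode (higher E°), Mn³⁺/Mn²⁺ the anode: E°cell = +2.87 − (+1.47) = +1.40 V, n = 2.
Overall: F₂(g) + 2 Mn²⁺(aq) → 2 F⁻(aq) + 2 Mn³⁺(aq)
Q = [F⁻]^2·[Mn³⁺]^2 / (P(F₂)·[Mn²⁺]^2); log Q = -9.297.
E = E° − (0.0592/n) log Q = +1.40 − (0.0592/2)(-9.297) = +1.675 V.

+1.675 V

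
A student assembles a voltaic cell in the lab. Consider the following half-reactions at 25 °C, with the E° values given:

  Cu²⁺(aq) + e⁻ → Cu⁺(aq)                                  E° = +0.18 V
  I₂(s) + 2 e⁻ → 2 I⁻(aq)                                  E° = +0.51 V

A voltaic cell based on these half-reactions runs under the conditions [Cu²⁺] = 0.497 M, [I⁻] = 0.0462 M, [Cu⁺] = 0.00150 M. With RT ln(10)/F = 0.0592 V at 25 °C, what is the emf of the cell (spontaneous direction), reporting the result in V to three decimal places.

I₂/I⁻ is the cathode (higher E°), Cu²⁺/Cu⁺ the anode: E°cell = +0.51 − (+0.18) = +0.33 V, n = 2.
Overall: I₂(s) + 2 Cu⁺(aq) → 2 I⁻(aq) + 2 Cu²⁺(aq)
Q = [I⁻]^2·[Cu²⁺]^2 / ([Cu⁺]^2); log Q = 2.370.
E = E° − (0.0592/n) log Q = +0.33 − (0.0592/2)(2.370) = +0.260 V.

+0.260 V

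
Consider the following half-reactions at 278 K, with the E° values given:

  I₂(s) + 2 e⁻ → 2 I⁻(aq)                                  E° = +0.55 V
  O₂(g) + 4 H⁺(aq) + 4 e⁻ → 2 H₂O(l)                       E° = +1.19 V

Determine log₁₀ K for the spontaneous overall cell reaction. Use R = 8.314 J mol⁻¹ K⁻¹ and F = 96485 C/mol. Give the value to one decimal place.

Cathode: O₂/H₂O; anode: I₂/I⁻. E°cell = (+1.19) − (+0.55) = +0.64 V, with n = 4.
ΔG° = −nFE° = −RT ln K, so ln K = nFE°/(RT) = (4)(96485)(+0.64) / ((8.314)(278)) = 106.867.
log₁₀ K = 106.867 / ln 10 = 46.4.

46.4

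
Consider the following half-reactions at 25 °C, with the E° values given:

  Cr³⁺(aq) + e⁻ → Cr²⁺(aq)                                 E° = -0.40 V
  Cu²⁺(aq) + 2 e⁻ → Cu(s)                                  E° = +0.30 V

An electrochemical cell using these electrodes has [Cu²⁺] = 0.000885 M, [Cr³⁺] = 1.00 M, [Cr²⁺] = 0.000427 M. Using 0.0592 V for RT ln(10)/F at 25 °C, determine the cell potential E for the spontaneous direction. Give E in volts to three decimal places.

Cu²⁺/Cu is the cathode (higher E°), Cr³⁺/Cr²⁺ the anode: E°cell = +0.30 − (-0.40) = +0.70 V, n = 2.
Overall: Cu²⁺(aq) + 2 Cr²⁺(aq) → Cu(s) + 2 Cr³⁺(aq)
Q = [Cr³⁺]^2 / ([Cu²⁺]·[Cr²⁺]^2); log Q = 9.792.
E = E° − (0.0592/n) log Q = +0.70 − (0.0592/2)(9.792) = +0.410 V.

+0.410 V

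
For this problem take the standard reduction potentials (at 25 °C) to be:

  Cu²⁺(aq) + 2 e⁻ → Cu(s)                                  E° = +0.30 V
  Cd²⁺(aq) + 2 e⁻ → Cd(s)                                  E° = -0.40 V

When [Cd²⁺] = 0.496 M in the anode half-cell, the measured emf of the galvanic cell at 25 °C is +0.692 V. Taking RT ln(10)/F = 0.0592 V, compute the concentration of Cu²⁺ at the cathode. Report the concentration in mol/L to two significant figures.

Cu²⁺/Cu is the cathode, Cd²⁺/Cd the anode: E°cell = +0.70 V, n = 2.
Overall reaction: Cu²⁺(aq) + Cd(s) → Cu(s) + Cd²⁺(aq); Q = [Cd²⁺]^1/[Cu²⁺]^1.
From E = E° − (0.0592/n) log Q: log Q = (E° − E)·n/0.0592 = (+0.70 − (+0.692))·2/0.0592 = 0.2703.
So 1·log[Cu²⁺] = 1·log(0.496) − log Q = -0.3045 − (0.2703) = -0.5748; [Cu²⁺] = 10^(-0.5748) ≈ 0.27 M.

0.27 M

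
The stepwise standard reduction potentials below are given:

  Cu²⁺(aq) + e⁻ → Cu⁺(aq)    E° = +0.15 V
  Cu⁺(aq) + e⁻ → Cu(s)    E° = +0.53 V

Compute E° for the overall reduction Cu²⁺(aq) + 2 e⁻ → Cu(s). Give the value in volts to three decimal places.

Standard free energies of sequential steps add: ΔG°₃ = ΔG°₁ + ΔG°₂, so n₃E°₃ = n₁E°₁ + n₂E°₂.
E°₃ = (1×+0.15 + 1×+0.53) / 2 = (+0.680) / 2 = +0.340 V.

+0.340 V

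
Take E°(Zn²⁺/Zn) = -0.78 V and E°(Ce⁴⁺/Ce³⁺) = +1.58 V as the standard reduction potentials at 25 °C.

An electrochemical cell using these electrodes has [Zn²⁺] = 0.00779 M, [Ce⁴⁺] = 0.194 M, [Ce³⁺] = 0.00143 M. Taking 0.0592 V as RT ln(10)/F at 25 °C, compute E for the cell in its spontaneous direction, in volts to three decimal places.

+2.549 V

Ce⁴⁺/Ce³⁺ is the cathode (higher E°), Zn²⁺/Zn the anode: E°cell = +1.58 − (-0.78) = +2.36 V, n = 2.
Overall: 2 Ce⁴⁺(aq) + Zn(s) → 2 Ce³⁺(aq) + Zn²⁺(aq)
Q = [Ce³⁺]^2·[Zn²⁺] / ([Ce⁴⁺]^2); log Q = -6.373.
E = E° − (0.0592/n) log Q = +2.36 − (0.0592/2)(-6.373) = +2.549 V.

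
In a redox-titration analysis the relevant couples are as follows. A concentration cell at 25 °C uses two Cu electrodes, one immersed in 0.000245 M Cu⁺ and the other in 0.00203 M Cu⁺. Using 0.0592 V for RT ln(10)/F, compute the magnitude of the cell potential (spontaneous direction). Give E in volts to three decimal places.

For a concentration cell E°cell = 0. The 0.00203 M side is the cathode (reduction is favoured where [Cu⁺] is higher).
With n = 1, E = −(0.0592/1) log([Cu⁺]ₐₙ/[Cu⁺]꜀ₐₜ) = −(0.0592/1) log(0.000245/0.00203) = −(0.0592/1)(-0.918) = +0.054 V.

+0.054 V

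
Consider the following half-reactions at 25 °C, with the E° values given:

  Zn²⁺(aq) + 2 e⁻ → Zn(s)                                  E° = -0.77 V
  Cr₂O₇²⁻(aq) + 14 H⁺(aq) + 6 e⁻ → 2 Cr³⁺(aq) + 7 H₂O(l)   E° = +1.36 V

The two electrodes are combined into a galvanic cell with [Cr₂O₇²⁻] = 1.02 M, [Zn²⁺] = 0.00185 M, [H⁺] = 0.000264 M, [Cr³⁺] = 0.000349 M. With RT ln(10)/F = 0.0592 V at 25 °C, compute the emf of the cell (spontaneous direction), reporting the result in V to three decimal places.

Cr₂O₇²⁻/Cr³⁺ is the cathode (higher E°), Zn²⁺/Zn the anode: E°cell = +1.36 − (-0.77) = +2.13 V, n = 6.
Overall: Cr₂O₇²⁻(aq) + 14 H⁺(aq) + 3 Zn(s) → 2 Cr³⁺(aq) + 7 H₂O(l) + 3 Zn²⁺(aq)
Q = [Cr³⁺]^2·[Zn²⁺]^3 / ([Cr₂O₇²⁻]·[H⁺]^14); log Q = 34.976.
E = E° − (0.0592/n) log Q = +2.13 − (0.0592/6)(34.976) = +1.785 V.

+1.785 V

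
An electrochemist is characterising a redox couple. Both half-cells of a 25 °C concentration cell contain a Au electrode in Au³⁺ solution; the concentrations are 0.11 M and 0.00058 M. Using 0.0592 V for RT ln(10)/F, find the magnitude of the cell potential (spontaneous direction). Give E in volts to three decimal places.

For a concentration cell E°cell = 0. The 0.11 M side is the cathode (reduction is favoured where [Au³⁺] is higher).
With n = 3, E = −(0.0592/3) log([Au³⁺]ₐₙ/[Au³⁺]꜀ₐₜ) = −(0.0592/3) log(0.00058/0.11) = −(0.0592/3)(-2.278) = +0.045 V.

+0.045 V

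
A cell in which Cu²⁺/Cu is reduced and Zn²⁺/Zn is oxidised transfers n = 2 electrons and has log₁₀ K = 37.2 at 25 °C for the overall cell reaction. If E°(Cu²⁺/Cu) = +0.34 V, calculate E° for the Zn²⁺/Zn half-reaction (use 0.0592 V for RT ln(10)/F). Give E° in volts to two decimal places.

-0.76 V

E°cell = (0.0592/n)·log K = (0.0592/2)(37.2) = +1.101 V.
Since Cu²⁺/Cu is the cathode and Zn²⁺/Zn the anode, E°cell = E°(Cu²⁺/Cu) − E°(Zn²⁺/Zn).
So E°(Zn²⁺/Zn) = E°(Cu²⁺/Cu) − E°cell = (+0.34) − (+1.101) = -0.76 V.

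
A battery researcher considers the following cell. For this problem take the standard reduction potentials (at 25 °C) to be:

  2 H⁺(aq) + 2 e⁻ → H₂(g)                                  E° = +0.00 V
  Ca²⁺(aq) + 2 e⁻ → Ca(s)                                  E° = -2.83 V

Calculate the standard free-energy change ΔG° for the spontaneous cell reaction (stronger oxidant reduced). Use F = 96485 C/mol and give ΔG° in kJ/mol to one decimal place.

H⁺/H₂ (E° = +0.00 V) is the cathode; Ca²⁺/Ca (E° = -2.83 V) is the anode, so E°cell = +2.83 V.
Balancing electrons gives n = 2 (lcm of 2 and 2).
ΔG° = −nFE° = −(2)(96485)(+2.83) = -546,105 J = -546.1 kJ/mol.

-546.1 kJ/mol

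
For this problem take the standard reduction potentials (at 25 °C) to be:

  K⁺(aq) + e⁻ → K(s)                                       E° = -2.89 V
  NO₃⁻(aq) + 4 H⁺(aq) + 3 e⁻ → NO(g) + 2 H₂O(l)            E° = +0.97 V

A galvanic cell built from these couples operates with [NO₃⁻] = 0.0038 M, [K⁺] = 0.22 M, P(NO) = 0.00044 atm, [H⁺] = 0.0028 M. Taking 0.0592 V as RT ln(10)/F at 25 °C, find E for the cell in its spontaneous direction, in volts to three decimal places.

+3.716 V

NO₃⁻/NO is the cathode (higher E°), K⁺/K the anode: E°cell = +0.97 − (-2.89) = +3.86 V, n = 3.
Overall: NO₃⁻(aq) + 4 H⁺(aq) + 3 K(s) → NO(g) + 2 H₂O(l) + 3 K⁺(aq)
Q = P(NO)·[K⁺]^3 / ([NO₃⁻]·[H⁺]^4); log Q = 7.302.
E = E° − (0.0592/n) log Q = +3.86 − (0.0592/3)(7.302) = +3.716 V.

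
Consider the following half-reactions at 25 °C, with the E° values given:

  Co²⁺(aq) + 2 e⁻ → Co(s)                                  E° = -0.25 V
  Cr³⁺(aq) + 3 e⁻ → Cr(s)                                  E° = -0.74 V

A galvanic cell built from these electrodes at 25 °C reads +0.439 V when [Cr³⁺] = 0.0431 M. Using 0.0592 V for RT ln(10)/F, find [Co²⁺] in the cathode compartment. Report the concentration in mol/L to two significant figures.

0.0023 M

Co²⁺/Co is the cathode, Cr³⁺/Cr the anode: E°cell = +0.49 V, n = 6.
Overall reaction: 3 Co²⁺(aq) + 2 Cr(s) → 3 Co(s) + 2 Cr³⁺(aq); Q = [Cr³⁺]^2/[Co²⁺]^3.
From E = E° − (0.0592/n) log Q: log Q = (E° − E)·n/0.0592 = (+0.49 − (+0.439))·6/0.0592 = 5.1689.
So 3·log[Co²⁺] = 2·log(0.0431) − log Q = -2.7310 − (5.1689) = -7.8999; log[Co²⁺] = -7.8999 / 3 = -2.6333; [Co²⁺] = 10^(-2.6333) ≈ 0.0023 M.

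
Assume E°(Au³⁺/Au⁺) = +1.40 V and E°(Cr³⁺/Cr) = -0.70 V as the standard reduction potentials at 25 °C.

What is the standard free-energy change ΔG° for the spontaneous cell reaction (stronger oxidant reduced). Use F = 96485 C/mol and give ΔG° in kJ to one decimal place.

-1215.7 kJ

Au³⁺/Au⁺ (E° = +1.40 V) is the cathode; Cr³⁺/Cr (E° = -0.70 V) is the anode, so E°cell = +2.10 V.
Balancing electrons gives n = 6 (lcm of 2 and 3).
ΔG° = −nFE° = −(6)(96485)(+2.10) = -1,215,711 J = -1215.7 kJ.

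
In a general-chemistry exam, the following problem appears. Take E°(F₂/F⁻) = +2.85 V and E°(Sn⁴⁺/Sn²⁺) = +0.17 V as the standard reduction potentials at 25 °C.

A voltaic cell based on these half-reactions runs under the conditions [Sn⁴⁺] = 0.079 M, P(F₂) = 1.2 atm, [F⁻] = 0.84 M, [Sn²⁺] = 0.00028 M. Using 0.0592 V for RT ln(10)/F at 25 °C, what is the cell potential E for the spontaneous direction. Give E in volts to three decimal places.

F₂/F⁻ is the cathode (higher E°), Sn⁴⁺/Sn²⁺ the anode: E°cell = +2.85 − (+0.17) = +2.68 V, n = 2.
Overall: F₂(g) + Sn²⁺(aq) → 2 F⁻(aq) + Sn⁴⁺(aq)
Q = [F⁻]^2·[Sn⁴⁺] / (P(F₂)·[Sn²⁺]); log Q = 2.220.
E = E° − (0.0592/n) log Q = +2.68 − (0.0592/2)(2.220) = +2.614 V.

+2.614 V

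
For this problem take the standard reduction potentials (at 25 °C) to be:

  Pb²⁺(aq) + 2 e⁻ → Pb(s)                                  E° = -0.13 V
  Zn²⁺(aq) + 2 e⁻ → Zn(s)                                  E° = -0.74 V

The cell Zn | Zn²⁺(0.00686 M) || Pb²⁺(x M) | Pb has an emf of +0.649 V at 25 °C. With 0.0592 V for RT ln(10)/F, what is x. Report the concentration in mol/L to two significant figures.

Pb²⁺/Pb is the cathode, Zn²⁺/Zn the anode: E°cell = +0.61 V, n = 2.
Overall reaction: Pb²⁺(aq) + Zn(s) → Pb(s) + Zn²⁺(aq); Q = [Zn²⁺]^1/[Pb²⁺]^1.
From E = E° − (0.0592/n) log Q: log Q = (E° − E)·n/0.0592 = (+0.61 − (+0.649))·2/0.0592 = -1.3176.
So 1·log[Pb²⁺] = 1·log(0.00686) − log Q = -2.1637 − (-1.3176) = -0.8461; [Pb²⁺] = 10^(-0.8461) ≈ 0.14 M.

0.14 M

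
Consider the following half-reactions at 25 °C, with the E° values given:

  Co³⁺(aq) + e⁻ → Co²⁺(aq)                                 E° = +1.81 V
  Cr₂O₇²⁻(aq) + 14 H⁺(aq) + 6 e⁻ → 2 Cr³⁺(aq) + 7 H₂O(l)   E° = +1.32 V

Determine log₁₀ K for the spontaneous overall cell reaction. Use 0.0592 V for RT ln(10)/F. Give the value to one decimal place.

49.7

Cathode: Co³⁺/Co²⁺; anode: Cr₂O₇²⁻/Cr³⁺. E°cell = +0.49 V, n = 6.
log K = nE°cell / 0.0592 = (6)(+0.49) / 0.0592 = 49.7.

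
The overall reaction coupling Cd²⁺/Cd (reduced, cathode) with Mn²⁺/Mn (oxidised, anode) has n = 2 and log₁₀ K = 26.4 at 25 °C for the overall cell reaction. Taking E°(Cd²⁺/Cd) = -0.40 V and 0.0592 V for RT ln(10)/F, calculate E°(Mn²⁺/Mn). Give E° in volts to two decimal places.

E°cell = (0.0592/n)·log K = (0.0592/2)(26.4) = +0.781 V.
Since Cd²⁺/Cd is the cathode and Mn²⁺/Mn the anode, E°cell = E°(Cd²⁺/Cd) − E°(Mn²⁺/Mn).
So E°(Mn²⁺/Mn) = E°(Cd²⁺/Cd) − E°cell = (-0.40) − (+0.781) = -1.18 V.

-1.18 V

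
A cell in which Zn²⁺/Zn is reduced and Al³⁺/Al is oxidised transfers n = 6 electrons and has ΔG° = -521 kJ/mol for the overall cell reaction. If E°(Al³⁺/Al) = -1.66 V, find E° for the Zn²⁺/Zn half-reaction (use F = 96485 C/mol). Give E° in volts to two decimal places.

E°cell = −ΔG°/(nF) = −(-521×10³)/((6)(96485)) = +0.900 V.
Since Zn²⁺/Zn is the cathode and Al³⁺/Al the anode, E°cell = E°(Zn²⁺/Zn) − E°(Al³⁺/Al).
So E°(Zn²⁺/Zn) = E°cell + E°(Al³⁺/Al) = +0.900 + (-1.66) = -0.76 V.

-0.76 V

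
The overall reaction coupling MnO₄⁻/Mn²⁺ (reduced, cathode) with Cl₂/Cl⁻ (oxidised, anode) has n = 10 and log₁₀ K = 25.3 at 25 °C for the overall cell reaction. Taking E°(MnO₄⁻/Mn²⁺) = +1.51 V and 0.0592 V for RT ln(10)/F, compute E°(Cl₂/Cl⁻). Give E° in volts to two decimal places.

E°cell = (0.0592/n)·log K = (0.0592/10)(25.3) = +0.150 V.
Since MnO₄⁻/Mn²⁺ is the cathode and Cl₂/Cl⁻ the anode, E°cell = E°(MnO₄⁻/Mn²⁺) − E°(Cl₂/Cl⁻).
So E°(Cl₂/Cl⁻) = E°(MnO₄⁻/Mn²⁺) − E°cell = (+1.51) − (+0.150) = +1.36 V.

+1.36 V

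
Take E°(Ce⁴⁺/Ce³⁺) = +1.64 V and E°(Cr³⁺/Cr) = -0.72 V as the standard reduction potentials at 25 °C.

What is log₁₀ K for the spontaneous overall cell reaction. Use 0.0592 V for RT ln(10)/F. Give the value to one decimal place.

Cathode: Ce⁴⁺/Ce³⁺; anode: Cr³⁺/Cr. E°cell = +2.36 V, n = 3.
log K = nE°cell / 0.0592 = (3)(+2.36) / 0.0592 = 119.6.

119.6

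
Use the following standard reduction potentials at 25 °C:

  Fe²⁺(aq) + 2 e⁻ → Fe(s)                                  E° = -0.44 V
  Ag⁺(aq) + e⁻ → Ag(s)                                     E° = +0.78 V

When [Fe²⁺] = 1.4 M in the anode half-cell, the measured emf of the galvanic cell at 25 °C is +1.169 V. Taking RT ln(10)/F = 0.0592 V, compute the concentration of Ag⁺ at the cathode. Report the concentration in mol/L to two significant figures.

0.16 M

Ag⁺/Ag is the cathode, Fe²⁺/Fe the anode: E°cell = +1.22 V, n = 2.
Overall reaction: 2 Ag⁺(aq) + Fe(s) → 2 Ag(s) + Fe²⁺(aq); Q = [Fe²⁺]^1/[Ag⁺]^2.
From E = E° − (0.0592/n) log Q: log Q = (E° − E)·n/0.0592 = (+1.22 − (+1.169))·2/0.0592 = 1.7230.
So 2·log[Ag⁺] = 1·log(1.4) − log Q = 0.1461 − (1.7230) = -1.5769; log[Ag⁺] = -1.5769 / 2 = -0.7884; [Ag⁺] = 10^(-0.7884) ≈ 0.16 M.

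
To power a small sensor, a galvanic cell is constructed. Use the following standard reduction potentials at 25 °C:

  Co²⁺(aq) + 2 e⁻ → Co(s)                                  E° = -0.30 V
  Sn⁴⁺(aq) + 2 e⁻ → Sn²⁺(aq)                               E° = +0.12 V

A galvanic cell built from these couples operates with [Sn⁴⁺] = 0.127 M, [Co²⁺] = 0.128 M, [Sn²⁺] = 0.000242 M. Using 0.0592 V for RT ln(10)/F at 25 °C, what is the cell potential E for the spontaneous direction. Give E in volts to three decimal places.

Sn⁴⁺/Sn²⁺ is the cathode (higher E°), Co²⁺/Co the anode: E°cell = +0.12 − (-0.30) = +0.42 V, n = 2.
Overall: Sn⁴⁺(aq) + Co(s) → Sn²⁺(aq) + Co²⁺(aq)
Q = [Sn²⁺]·[Co²⁺] / ([Sn⁴⁺]); log Q = -3.613.
E = E° − (0.0592/n) log Q = +0.42 − (0.0592/2)(-3.613) = +0.527 V.

+0.527 V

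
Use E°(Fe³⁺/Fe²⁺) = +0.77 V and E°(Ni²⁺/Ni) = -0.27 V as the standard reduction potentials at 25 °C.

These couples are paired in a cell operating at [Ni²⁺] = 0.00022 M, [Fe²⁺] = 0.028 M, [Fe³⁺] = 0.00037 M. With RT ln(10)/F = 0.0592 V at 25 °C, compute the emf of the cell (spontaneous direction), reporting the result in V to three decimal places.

+1.037 V

Fe³⁺/Fe²⁺ is the cathode (higher E°), Ni²⁺/Ni the anode: E°cell = +0.77 − (-0.27) = +1.04 V, n = 2.
Overall: 2 Fe³⁺(aq) + Ni(s) → 2 Fe²⁺(aq) + Ni²⁺(aq)
Q = [Fe²⁺]^2·[Ni²⁺] / ([Fe³⁺]^2); log Q = 0.100.
E = E° − (0.0592/n) log Q = +1.04 − (0.0592/2)(0.100) = +1.037 V.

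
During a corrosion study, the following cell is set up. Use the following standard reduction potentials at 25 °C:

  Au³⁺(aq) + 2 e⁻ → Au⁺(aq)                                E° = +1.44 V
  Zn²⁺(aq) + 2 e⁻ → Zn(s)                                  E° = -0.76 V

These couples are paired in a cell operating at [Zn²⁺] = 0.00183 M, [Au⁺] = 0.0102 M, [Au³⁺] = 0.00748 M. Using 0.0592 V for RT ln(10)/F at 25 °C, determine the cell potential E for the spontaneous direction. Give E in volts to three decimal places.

+2.277 V

Au³⁺/Au⁺ is the cathode (higher E°), Zn²⁺/Zn the anode: E°cell = +1.44 − (-0.76) = +2.20 V, n = 2.
Overall: Au³⁺(aq) + Zn(s) → Au⁺(aq) + Zn²⁺(aq)
Q = [Au⁺]·[Zn²⁺] / ([Au³⁺]); log Q = -2.603.
E = E° − (0.0592/n) log Q = +2.20 − (0.0592/2)(-2.603) = +2.277 V.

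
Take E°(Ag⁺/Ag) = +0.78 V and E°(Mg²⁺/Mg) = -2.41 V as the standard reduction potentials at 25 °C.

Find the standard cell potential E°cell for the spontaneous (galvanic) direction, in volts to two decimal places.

The Ag⁺/Ag couple has the higher reduction potential, so it is the cathode; Mg²⁺/Mg is oxidised at the anode.
E°cell = E°(cathode) − E°(anode) = (+0.78) − (-2.41) = +3.19 V.
Since E°cell > 0, the reaction is spontaneous under standard conditions.

+3.19 V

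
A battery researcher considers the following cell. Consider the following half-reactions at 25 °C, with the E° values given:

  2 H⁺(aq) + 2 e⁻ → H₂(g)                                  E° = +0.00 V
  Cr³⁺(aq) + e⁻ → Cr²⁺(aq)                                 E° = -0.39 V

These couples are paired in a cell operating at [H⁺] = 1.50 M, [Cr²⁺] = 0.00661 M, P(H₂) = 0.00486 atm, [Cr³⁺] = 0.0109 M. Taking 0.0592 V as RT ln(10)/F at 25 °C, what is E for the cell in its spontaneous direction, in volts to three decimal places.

+0.456 V

H⁺/H₂ is the cathode (higher E°), Cr³⁺/Cr²⁺ the anode: E°cell = +0.00 − (-0.39) = +0.39 V, n = 2.
Overall: 2 H⁺(aq) + 2 Cr²⁺(aq) → H₂(g) + 2 Cr³⁺(aq)
Q = P(H₂)·[Cr³⁺]^2 / ([H⁺]^2·[Cr²⁺]^2); log Q = -2.231.
E = E° − (0.0592/n) log Q = +0.39 − (0.0592/2)(-2.231) = +0.456 V.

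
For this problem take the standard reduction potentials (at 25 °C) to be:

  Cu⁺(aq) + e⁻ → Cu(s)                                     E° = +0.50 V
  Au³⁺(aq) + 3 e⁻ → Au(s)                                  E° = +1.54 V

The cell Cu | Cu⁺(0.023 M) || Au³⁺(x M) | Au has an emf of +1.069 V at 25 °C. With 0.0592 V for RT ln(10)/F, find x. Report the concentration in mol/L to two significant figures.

0.00036 M

Au³⁺/Au is the cathode, Cu⁺/Cu the anode: E°cell = +1.04 V, n = 3.
Overall reaction: Au³⁺(aq) + 3 Cu(s) → Au(s) + 3 Cu⁺(aq); Q = [Cu⁺]^3/[Au³⁺]^1.
From E = E° − (0.0592/n) log Q: log Q = (E° − E)·n/0.0592 = (+1.04 − (+1.069))·3/0.0592 = -1.4696.
So 1·log[Au³⁺] = 3·log(0.023) − log Q = -4.9148 − (-1.4696) = -3.4452; [Au³⁺] = 10^(-3.4452) ≈ 0.00036 M.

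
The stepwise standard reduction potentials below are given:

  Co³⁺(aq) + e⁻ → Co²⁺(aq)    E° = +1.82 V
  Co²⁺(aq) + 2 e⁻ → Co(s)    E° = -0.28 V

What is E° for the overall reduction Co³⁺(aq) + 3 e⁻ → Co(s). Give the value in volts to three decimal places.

Adding the free-energy changes (−nFE°) of the two steps gives −n₃FE°₃ = −n₁FE°₁ − n₂FE°₂.
E°₃ = (1×+1.82 + 2×-0.28) / 3 = (+1.260) / 3 = +0.420 V.

+0.420 V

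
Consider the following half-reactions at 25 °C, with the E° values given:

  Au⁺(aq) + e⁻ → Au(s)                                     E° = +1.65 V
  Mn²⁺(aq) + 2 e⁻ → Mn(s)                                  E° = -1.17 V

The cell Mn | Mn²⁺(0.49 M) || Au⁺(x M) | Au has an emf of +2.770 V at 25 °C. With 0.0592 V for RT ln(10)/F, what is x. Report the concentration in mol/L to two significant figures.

0.10 M

Au⁺/Au is the cathode, Mn²⁺/Mn the anode: E°cell = +2.82 V, n = 2.
Overall reaction: 2 Au⁺(aq) + Mn(s) → 2 Au(s) + Mn²⁺(aq); Q = [Mn²⁺]^1/[Au⁺]^2.
From E = E° − (0.0592/n) log Q: log Q = (E° − E)·n/0.0592 = (+2.82 − (+2.770))·2/0.0592 = 1.6892.
So 2·log[Au⁺] = 1·log(0.49) − log Q = -0.3098 − (1.6892) = -1.9990; log[Au⁺] = -1.9990 / 2 = -0.9995; [Au⁺] = 10^(-0.9995) ≈ 0.10 M.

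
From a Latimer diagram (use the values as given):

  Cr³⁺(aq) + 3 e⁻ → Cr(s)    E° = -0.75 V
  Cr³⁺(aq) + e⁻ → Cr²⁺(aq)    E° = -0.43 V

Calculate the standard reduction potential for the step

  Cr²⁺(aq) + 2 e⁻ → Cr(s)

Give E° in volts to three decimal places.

Sequential free energies add, so n₃E°₃ = n₁E°₁ + n₂E°₂.
With n₃ = 3, and the known step contributing 1×(-0.43) V, the unknown satisfies 2·E° = 3×(-0.75) − 1×(-0.43) = -1.820.
E° = -1.820 / 2 = -0.910 V.

-0.910 V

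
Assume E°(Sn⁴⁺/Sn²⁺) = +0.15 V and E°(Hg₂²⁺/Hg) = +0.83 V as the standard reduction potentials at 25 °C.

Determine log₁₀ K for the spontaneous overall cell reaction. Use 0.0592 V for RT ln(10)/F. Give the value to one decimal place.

23.0

Cathode: Hg₂²⁺/Hg; anode: Sn⁴⁺/Sn²⁺. E°cell = +0.68 V, n = 2.
log K = nE°cell / 0.0592 = (2)(+0.68) / 0.0592 = 23.0.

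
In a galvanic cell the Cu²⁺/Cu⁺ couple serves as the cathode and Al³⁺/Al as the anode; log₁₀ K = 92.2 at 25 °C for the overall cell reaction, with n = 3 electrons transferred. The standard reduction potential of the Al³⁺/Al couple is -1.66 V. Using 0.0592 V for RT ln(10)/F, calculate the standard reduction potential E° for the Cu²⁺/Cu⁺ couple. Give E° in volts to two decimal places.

+0.16 V

E°cell = (0.0592/n)·log K = (0.0592/3)(92.2) = +1.819 V.
Since Cu²⁺/Cu⁺ is the cathode and Al³⁺/Al the anode, E°cell = E°(Cu²⁺/Cu⁺) − E°(Al³⁺/Al).
So E°(Cu²⁺/Cu⁺) = E°cell + E°(Al³⁺/Al) = +1.819 + (-1.66) = +0.16 V.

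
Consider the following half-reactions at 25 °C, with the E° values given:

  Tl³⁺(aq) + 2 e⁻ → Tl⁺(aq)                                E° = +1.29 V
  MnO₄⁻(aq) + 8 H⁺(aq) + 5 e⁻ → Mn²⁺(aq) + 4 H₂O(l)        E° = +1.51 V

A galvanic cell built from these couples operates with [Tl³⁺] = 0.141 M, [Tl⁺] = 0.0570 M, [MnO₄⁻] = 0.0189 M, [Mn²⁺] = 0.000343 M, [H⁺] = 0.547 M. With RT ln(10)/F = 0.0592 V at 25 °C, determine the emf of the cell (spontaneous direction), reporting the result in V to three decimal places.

MnO₄⁻/Mn²⁺ is the cathode (higher E°), Tl³⁺/Tl⁺ the anode: E°cell = +1.51 − (+1.29) = +0.22 V, n = 10.
Overall: 2 MnO₄⁻(aq) + 16 H⁺(aq) + 5 Tl⁺(aq) → 2 Mn²⁺(aq) + 8 H₂O(l) + 5 Tl³⁺(aq)
Q = [Mn²⁺]^2·[Tl³⁺]^5 / ([MnO₄⁻]^2·[H⁺]^16·[Tl⁺]^5); log Q = 2.677.
E = E° − (0.0592/n) log Q = +0.22 − (0.0592/10)(2.677) = +0.204 V.

+0.204 V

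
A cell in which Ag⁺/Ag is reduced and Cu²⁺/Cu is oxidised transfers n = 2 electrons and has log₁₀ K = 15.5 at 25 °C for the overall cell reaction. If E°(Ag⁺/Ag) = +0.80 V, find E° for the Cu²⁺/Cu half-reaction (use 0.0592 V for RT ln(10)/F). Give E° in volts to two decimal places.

E°cell = (0.0592/n)·log K = (0.0592/2)(15.5) = +0.459 V.
Since Ag⁺/Ag is the cathode and Cu²⁺/Cu the anode, E°cell = E°(Ag⁺/Ag) − E°(Cu²⁺/Cu).
So E°(Cu²⁺/Cu) = E°(Ag⁺/Ag) − E°cell = (+0.80) − (+0.459) = +0.34 V.

+0.34 V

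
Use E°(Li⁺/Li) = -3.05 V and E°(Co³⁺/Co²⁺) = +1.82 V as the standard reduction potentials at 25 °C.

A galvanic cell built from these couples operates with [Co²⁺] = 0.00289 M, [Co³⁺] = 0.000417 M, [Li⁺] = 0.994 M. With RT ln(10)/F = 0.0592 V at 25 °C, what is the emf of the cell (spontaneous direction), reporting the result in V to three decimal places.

Co³⁺/Co²⁺ is the cathode (higher E°), Li⁺/Li the anode: E°cell = +1.82 − (-3.05) = +4.87 V, n = 1.
Overall: Co³⁺(aq) + Li(s) → Co²⁺(aq) + Li⁺(aq)
Q = [Co²⁺]·[Li⁺] / ([Co³⁺]); log Q = 0.838.
E = E° − (0.0592/n) log Q = +4.87 − (0.0592/1)(0.838) = +4.820 V.

+4.820 V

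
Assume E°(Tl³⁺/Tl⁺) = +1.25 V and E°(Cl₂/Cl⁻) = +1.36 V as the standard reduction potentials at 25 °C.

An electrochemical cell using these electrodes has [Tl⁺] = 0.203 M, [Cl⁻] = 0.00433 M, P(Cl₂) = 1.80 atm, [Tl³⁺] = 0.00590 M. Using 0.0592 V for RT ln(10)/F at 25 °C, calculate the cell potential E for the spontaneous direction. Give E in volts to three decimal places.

+0.303 V

Cl₂/Cl⁻ is the cathode (higher E°), Tl³⁺/Tl⁺ the anode: E°cell = +1.36 − (+1.25) = +0.11 V, n = 2.
Overall: Cl₂(g) + Tl⁺(aq) → 2 Cl⁻(aq) + Tl³⁺(aq)
Q = [Cl⁻]^2·[Tl³⁺] / (P(Cl₂)·[Tl⁺]); log Q = -6.519.
E = E° − (0.0592/n) log Q = +0.11 − (0.0592/2)(-6.519) = +0.303 V.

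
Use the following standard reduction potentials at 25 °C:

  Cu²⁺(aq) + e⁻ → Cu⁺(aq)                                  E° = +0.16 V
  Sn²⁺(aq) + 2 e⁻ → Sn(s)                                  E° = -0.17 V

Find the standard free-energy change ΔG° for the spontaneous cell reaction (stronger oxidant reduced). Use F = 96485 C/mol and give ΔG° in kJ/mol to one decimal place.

Cu²⁺/Cu⁺ (E° = +0.16 V) is the cathode; Sn²⁺/Sn (E° = -0.17 V) is the anode, so E°cell = +0.33 V.
Balancing electrons gives n = 2 (lcm of 1 and 2).
ΔG° = −nFE° = −(2)(96485)(+0.33) = -63,680 J = -63.7 kJ/mol.

-63.7 kJ/mol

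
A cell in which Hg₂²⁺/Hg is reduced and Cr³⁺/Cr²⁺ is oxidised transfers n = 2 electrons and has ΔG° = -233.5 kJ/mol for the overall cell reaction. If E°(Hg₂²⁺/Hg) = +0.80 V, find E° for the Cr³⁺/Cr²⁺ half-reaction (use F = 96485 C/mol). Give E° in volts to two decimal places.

-0.41 V

E°cell = −ΔG°/(nF) = −(-233.5×10³)/((2)(96485)) = +1.210 V.
Since Hg₂²⁺/Hg is the cathode and Cr³⁺/Cr²⁺ the anode, E°cell = E°(Hg₂²⁺/Hg) − E°(Cr³⁺/Cr²⁺).
So E°(Cr³⁺/Cr²⁺) = E°(Hg₂²⁺/Hg) − E°cell = (+0.80) − (+1.210) = -0.41 V.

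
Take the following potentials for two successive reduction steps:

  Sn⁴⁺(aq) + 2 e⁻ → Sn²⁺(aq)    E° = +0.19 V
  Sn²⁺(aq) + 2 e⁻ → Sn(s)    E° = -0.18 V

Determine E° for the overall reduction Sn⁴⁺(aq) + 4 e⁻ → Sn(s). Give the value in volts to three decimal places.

Since ΔG° = −nFE° is additive over sequential reductions, n₃E°₃ = n₁E°₁ + n₂E°₂.
E°₃ = (2×+0.19 + 2×-0.18) / 4 = (+0.020) / 4 = +0.005 V.

+0.005 V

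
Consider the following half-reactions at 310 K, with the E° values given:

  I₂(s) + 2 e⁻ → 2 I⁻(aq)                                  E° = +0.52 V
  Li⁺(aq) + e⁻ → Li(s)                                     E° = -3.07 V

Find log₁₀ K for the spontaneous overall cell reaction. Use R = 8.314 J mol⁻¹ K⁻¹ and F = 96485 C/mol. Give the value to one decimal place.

Cathode: I₂/I⁻; anode: Li⁺/Li. E°cell = (+0.52) − (-3.07) = +3.59 V, with n = 2.
ΔG° = −nFE° = −RT ln K, so ln K = nFE°/(RT) = (2)(96485)(+3.59) / ((8.314)(310)) = 268.790.
log₁₀ K = 268.790 / ln 10 = 116.7.

116.7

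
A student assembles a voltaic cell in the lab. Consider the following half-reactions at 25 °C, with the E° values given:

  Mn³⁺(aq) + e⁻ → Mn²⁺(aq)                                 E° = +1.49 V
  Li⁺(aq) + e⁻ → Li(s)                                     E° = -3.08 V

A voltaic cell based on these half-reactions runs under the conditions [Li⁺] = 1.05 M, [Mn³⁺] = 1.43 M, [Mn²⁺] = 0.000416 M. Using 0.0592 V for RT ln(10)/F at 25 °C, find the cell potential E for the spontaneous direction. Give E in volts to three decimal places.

Mn³⁺/Mn²⁺ is the cathode (higher E°), Li⁺/Li the anode: E°cell = +1.49 − (-3.08) = +4.57 V, n = 1.
Overall: Mn³⁺(aq) + Li(s) → Mn²⁺(aq) + Li⁺(aq)
Q = [Mn²⁺]·[Li⁺] / ([Mn³⁺]); log Q = -3.515.
E = E° − (0.0592/n) log Q = +4.57 − (0.0592/1)(-3.515) = +4.778 V.

+4.778 V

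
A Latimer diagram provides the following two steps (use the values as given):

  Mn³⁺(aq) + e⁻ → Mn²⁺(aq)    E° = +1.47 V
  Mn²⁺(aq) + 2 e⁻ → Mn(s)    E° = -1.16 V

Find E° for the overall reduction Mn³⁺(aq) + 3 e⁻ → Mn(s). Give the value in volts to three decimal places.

-0.283 V

Since ΔG° = −nFE° is additive over sequential reductions, n₃E°₃ = n₁E°₁ + n₂E°₂.
E°₃ = (1×+1.47 + 2×-1.16) / 3 = (-0.850) / 3 = -0.283 V.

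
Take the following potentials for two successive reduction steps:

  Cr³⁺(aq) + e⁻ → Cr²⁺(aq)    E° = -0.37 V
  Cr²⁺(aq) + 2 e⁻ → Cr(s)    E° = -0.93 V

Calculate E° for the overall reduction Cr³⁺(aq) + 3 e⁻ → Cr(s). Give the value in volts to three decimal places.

-0.743 V

Since ΔG° = −nFE° is additive over sequential reductions, n₃E°₃ = n₁E°₁ + n₂E°₂.
E°₃ = (1×-0.37 + 2×-0.93) / 3 = (-2.230) / 3 = -0.743 V.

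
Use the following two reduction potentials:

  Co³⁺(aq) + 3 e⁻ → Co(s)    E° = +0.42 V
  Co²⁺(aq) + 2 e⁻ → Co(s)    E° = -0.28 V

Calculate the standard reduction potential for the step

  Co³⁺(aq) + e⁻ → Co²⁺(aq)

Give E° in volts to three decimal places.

Sequential free energies add, so n₃E°₃ = n₁E°₁ + n₂E°₂.
With n₃ = 3, and the known step contributing 2×(-0.28) V, the unknown satisfies 1·E° = 3×(+0.42) − 2×(-0.28) = +1.820.
E° = +1.820 / 1 = +1.820 V.

+1.820 V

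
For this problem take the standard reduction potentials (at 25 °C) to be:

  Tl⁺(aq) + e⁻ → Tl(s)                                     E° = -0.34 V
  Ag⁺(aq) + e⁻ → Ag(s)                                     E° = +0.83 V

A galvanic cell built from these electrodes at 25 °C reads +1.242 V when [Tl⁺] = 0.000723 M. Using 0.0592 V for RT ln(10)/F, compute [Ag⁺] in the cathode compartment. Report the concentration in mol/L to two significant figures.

0.012 M

Ag⁺/Ag is the cathode, Tl⁺/Tl the anode: E°cell = +1.17 V, n = 1.
Overall reaction: Ag⁺(aq) + Tl(s) → Ag(s) + Tl⁺(aq); Q = [Tl⁺]^1/[Ag⁺]^1.
From E = E° − (0.0592/n) log Q: log Q = (E° − E)·n/0.0592 = (+1.17 − (+1.242))·1/0.0592 = -1.2162.
So 1·log[Ag⁺] = 1·log(0.000723) − log Q = -3.1409 − (-1.2162) = -1.9247; [Ag⁺] = 10^(-1.9247) ≈ 0.012 M.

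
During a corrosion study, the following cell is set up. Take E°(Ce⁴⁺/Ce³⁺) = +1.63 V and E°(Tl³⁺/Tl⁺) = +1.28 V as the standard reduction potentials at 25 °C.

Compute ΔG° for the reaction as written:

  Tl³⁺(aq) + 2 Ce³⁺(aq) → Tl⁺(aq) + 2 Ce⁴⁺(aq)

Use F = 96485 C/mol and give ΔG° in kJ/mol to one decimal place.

As written, Tl³⁺/Tl⁺ is reduced (cathode) and Ce⁴⁺/Ce³⁺ is oxidised (anode), so E°cell = (+1.28) − (+1.63) = -0.35 V.
Balancing electrons gives n = 2.
ΔG° = −nFE° = −(2)(96485)(-0.35) = 67,540 J = +67.5 kJ/mol.

+67.5 kJ/mol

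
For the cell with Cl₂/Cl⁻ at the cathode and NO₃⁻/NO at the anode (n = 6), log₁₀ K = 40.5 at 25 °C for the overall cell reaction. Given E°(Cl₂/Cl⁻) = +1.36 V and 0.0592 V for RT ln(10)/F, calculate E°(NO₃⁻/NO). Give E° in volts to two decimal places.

E°cell = (0.0592/n)·log K = (0.0592/6)(40.5) = +0.400 V.
Since Cl₂/Cl⁻ is the cathode and NO₃⁻/NO the anode, E°cell = E°(Cl₂/Cl⁻) − E°(NO₃⁻/NO).
So E°(NO₃⁻/NO) = E°(Cl₂/Cl⁻) − E°cell = (+1.36) − (+0.400) = +0.96 V.

+0.96 V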